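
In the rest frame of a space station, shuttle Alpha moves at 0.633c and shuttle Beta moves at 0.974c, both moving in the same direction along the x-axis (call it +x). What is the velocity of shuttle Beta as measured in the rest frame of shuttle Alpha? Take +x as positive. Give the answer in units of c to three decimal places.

β_A = 0.633, β_B = 0.974.
Transform to A's frame with the inverse velocity-addition law: u' = (u − v)/(1 − uv/c²), taking u = β_B and v = β_A.
u' = (0.974 − 0.633) / (1 − (0.633)(0.974)) = 0.3410/0.3835 = 0.8893.

+0.889c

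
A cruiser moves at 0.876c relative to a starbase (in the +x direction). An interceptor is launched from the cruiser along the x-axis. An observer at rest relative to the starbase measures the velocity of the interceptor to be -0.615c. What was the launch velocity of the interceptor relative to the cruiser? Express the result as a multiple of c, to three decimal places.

-0.969c

Invert the composition law: u' = (u − v)/(1 − uv/c²).
u' = (-0.615 − 0.876) / (1 − (-0.615)(0.876)) = -1.4910/1.5387 = -0.9690.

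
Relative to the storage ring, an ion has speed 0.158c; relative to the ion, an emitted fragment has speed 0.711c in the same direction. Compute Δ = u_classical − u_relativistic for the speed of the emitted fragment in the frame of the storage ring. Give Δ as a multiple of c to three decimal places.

Δ = 0.088c

Galilean: u_cl = 0.711 + 0.158 = 0.8690.
Relativistic: u_rel = (0.711 + 0.158) / (1 + 0.711·0.158) = 0.8690/1.1123 = 0.7812.
Δ = 0.8690 − 0.7812 = 0.0878.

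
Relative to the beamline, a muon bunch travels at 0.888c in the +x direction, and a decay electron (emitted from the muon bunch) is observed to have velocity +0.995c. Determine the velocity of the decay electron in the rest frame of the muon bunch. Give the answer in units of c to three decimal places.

Invert the composition law: u' = (u − v)/(1 − uv/c²).
u' = (0.995 − 0.888) / (1 − (0.995)(0.888)) = 0.1070/0.1164 = 0.9189.

+0.919c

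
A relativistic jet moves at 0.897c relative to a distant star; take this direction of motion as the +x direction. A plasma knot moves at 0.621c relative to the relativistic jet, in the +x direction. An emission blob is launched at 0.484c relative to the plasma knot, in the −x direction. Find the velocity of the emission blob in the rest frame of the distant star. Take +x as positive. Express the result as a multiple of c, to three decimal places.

Apply u = (u' + v)/(1 + u'v/c²) successively, working outward toward the distant star.
Start: velocity of the relativistic jet relative to the distant star = 0.8970c.
Compose with the plasma knot (u' = 0.621 in the relativistic jet frame): u_1 = (0.621 + 0.897) / (1 + 0.621·0.897) = 1.5180/1.5570 = 0.9749.
Compose with the emission blob (u' = -0.484 in the plasma knot frame): u_2 = (-0.484 + 0.975) / (1 + (-0.484)·0.975) = 0.4909/0.5281 = 0.9296.

+0.930c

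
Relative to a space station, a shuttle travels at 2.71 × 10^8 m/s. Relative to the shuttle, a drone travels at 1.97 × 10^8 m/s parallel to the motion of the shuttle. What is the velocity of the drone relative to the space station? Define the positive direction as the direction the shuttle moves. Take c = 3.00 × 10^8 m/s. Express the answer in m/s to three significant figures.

In units of c (dividing by 3.00 × 10^8 m/s): v = 0.903, u' = 0.657.
u = (u' + v)/(1 + u'v/c²):
u = (0.657 + 0.903) / (1 + 0.657·0.903) = 1.5600/1.5932 = 0.9792
(Galilean addition would give +1.560c, exceeding c.)
Converting back: u = 0.9792 × 3.00 × 10^8 m/s.

2.94 × 10^8 m/s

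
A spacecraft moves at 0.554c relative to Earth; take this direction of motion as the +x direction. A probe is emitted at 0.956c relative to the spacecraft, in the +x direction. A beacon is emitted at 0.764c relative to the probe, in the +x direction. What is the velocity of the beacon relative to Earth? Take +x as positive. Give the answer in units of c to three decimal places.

0.998c

Apply u = (u' + v)/(1 + u'v/c²) successively, working outward toward Earth.
Start: velocity of the spacecraft relative to Earth = 0.5540c.
Compose with the probe (u' = 0.956 in the spacecraft frame): u_1 = (0.956 + 0.554) / (1 + 0.956·0.554) = 1.5100/1.5296 = 0.9872.
Compose with the beacon (u' = 0.764 in the probe frame): u_2 = (0.764 + 0.987) / (1 + 0.764·0.987) = 1.7512/1.7542 = 0.9983.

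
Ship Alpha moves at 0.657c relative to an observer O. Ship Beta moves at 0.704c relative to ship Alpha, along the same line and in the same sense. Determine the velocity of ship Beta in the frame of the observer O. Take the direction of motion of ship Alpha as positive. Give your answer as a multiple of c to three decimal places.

With v = 0.657 and u' = 0.704 (in units of c),
u = (u' + v)/(1 + u'v/c²):
u = (0.704 + 0.657) / (1 + 0.704·0.657) = 1.3610/1.4625 = 0.9306
(Galilean addition would give +1.361c, exceeding c.)

0.931c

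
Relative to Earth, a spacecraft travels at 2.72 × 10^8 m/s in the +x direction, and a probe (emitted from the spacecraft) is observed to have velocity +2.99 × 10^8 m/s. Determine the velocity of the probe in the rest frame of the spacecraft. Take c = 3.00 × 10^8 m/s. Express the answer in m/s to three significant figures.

+2.80 × 10^8 m/s

v = 0.907c, u = 0.997c.
Invert the composition law: u' = (u − v)/(1 − uv/c²).
u' = (0.997 − 0.907) / (1 − (0.997)(0.907)) = 0.0900/0.0964 = 0.9340.
u' = 0.9340 × 3.00 × 10^8 m/s.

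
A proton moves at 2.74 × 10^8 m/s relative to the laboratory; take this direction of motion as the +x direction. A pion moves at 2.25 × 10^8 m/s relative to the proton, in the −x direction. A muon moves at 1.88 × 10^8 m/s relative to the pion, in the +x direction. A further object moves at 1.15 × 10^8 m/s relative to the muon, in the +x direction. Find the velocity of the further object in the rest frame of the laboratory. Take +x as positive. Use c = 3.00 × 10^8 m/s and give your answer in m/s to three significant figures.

+2.81 × 10^8 m/s

Apply u = (u' + v)/(1 + u'v/c²) successively, working outward toward the laboratory.
(Dividing each given speed by c = 3.00 × 10^8 m/s to work in units of c.)
Start: velocity of the proton relative to the laboratory = 0.9133c.
Compose with the pion (u' = -0.750 in the proton frame): u_1 = (-0.750 + 0.913) / (1 + (-0.750)·0.913) = 0.1633/0.3150 = 0.5185.
Compose with the muon (u' = 0.627 in the pion frame): u_2 = (0.627 + 0.519) / (1 + 0.627·0.519) = 1.1452/1.3249 = 0.8643.
Compose with the further object (u' = 0.383 in the muon frame): u_3 = (0.383 + 0.864) / (1 + 0.383·0.864) = 1.2477/1.3313 = 0.9372.
So u = 0.9372 × 3.00 × 10^8 m/s.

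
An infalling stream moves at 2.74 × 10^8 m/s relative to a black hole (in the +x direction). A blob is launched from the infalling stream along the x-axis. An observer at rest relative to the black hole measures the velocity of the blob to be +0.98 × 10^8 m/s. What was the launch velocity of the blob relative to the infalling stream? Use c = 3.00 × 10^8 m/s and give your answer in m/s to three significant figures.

v = 0.913c, u = 0.327c.
Invert the composition law: u' = (u − v)/(1 − uv/c²).
u' = (0.327 − 0.913) / (1 − (0.327)(0.913)) = -0.5867/0.7016 = -0.8361.
u' = -0.8361 × 3.00 × 10^8 m/s.

-2.51 × 10^8 m/s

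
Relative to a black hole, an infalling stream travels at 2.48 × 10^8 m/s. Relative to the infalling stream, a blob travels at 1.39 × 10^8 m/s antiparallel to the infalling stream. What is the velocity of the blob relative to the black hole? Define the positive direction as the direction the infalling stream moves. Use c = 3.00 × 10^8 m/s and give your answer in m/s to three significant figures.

+1.77 × 10^8 m/s

In units of c (dividing by 3.00 × 10^8 m/s): v = 0.827, u' = -0.463.
u = (u' + v)/(1 + u'v/c²):
u = (-0.463 + 0.827) / (1 + (-0.463)·0.827) = 0.3633/0.6170 = 0.5889
Converting back: u = 0.5889 × 3.00 × 10^8 m/s.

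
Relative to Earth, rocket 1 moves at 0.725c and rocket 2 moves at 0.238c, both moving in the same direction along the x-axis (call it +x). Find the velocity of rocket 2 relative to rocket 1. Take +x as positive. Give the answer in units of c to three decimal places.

-0.589c

β_A = 0.725, β_B = 0.238.
Transform to A's frame with the inverse velocity-addition law: u' = (u − v)/(1 − uv/c²), taking u = β_B and v = β_A.
u' = (0.238 − 0.725) / (1 − (0.725)(0.238)) = -0.4870/0.8275 = -0.5886.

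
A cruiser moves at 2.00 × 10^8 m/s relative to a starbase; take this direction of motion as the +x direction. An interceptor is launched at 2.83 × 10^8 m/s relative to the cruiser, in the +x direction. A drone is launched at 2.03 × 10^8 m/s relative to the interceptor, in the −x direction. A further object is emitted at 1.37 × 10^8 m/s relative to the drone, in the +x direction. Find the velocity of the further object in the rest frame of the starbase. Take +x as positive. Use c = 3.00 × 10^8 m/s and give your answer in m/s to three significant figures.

Apply u = (u' + v)/(1 + u'v/c²) successively, working outward toward the starbase.
(Dividing each given speed by c = 3.00 × 10^8 m/s to work in units of c.)
Start: velocity of the cruiser relative to the starbase = 0.6667c.
Compose with the interceptor (u' = 0.943 in the cruiser frame): u_1 = (0.943 + 0.667) / (1 + 0.943·0.667) = 1.6100/1.6289 = 0.9884.
Compose with the drone (u' = -0.677 in the interceptor frame): u_2 = (-0.677 + 0.988) / (1 + (-0.677)·0.988) = 0.3117/0.3312 = 0.9413.
Compose with the further object (u' = 0.457 in the drone frame): u_3 = (0.457 + 0.941) / (1 + 0.457·0.941) = 1.3980/1.4299 = 0.9777.
So u = 0.9777 × 3.00 × 10^8 m/s.

+2.93 × 10^8 m/s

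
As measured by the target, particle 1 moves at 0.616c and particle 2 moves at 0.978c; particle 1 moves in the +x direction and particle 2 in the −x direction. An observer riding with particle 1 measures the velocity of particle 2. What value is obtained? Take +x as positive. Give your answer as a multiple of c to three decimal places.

β_A = 0.616, β_B = -0.978.
Transform to A's frame with the inverse velocity-addition law: u' = (u − v)/(1 − uv/c²), taking u = β_B and v = β_A.
u' = (-0.978 − 0.616) / (1 − (0.616)(-0.978)) = -1.5940/1.6024 = -0.9947.

-0.995c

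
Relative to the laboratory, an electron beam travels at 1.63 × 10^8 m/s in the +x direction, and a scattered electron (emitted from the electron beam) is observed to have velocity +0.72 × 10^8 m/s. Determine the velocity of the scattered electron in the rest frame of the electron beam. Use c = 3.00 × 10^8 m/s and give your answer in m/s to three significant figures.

v = 0.543c, u = 0.240c.
Invert the composition law: u' = (u − v)/(1 − uv/c²).
u' = (0.240 − 0.543) / (1 − (0.240)(0.543)) = -0.3033/0.8696 = -0.3488.
u' = -0.3488 × 3.00 × 10^8 m/s.

-1.05 × 10^8 m/s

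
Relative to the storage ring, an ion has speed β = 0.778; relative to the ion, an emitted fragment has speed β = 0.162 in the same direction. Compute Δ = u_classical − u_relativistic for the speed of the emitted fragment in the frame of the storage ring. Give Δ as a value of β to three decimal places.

Galilean: u_cl = 0.162 + 0.778 = 0.9400.
Relativistic: u_rel = (0.162 + 0.778) / (1 + 0.162·0.778) = 0.9400/1.1260 = 0.8348.
Δ = 0.9400 − 0.8348 = 0.1052.

Δ = 0.105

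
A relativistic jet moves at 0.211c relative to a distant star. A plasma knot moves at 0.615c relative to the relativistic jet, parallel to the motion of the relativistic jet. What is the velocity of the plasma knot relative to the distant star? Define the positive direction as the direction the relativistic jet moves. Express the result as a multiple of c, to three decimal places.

With v = 0.211 and u' = 0.615 (in units of c),
u = (u' + v)/(1 + u'v/c²):
u = (0.615 + 0.211) / (1 + 0.615·0.211) = 0.8260/1.1298 = 0.7311
(Galilean addition would give +0.826c.)

0.731c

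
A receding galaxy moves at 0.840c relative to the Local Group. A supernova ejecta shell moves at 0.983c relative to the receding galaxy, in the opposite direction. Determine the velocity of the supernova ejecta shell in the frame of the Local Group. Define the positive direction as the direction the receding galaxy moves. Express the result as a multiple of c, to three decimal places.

-0.821c

With v = 0.840 and u' = -0.983 (in units of c),
u = (u' + v)/(1 + u'v/c²):
u = (-0.983 + 0.840) / (1 + (-0.983)·0.840) = -0.1430/0.1743 = -0.8205
(Galilean addition would give -0.143c.)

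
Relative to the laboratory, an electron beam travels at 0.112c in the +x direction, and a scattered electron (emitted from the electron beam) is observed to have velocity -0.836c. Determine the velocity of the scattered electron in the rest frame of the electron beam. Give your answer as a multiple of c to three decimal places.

-0.867c

Invert the composition law: u' = (u − v)/(1 − uv/c²).
u' = (-0.836 − 0.112) / (1 − (-0.836)(0.112)) = -0.9480/1.0936 = -0.8668.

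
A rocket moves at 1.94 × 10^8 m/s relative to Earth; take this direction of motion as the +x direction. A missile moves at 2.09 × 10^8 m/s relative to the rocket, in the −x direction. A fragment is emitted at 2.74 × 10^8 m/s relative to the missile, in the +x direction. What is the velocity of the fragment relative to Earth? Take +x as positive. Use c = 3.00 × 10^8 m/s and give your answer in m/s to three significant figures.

Apply u = (u' + v)/(1 + u'v/c²) successively, working outward toward Earth.
(Dividing each given speed by c = 3.00 × 10^8 m/s to work in units of c.)
Start: velocity of the rocket relative to Earth = 0.6467c.
Compose with the missile (u' = -0.697 in the rocket frame): u_1 = (-0.697 + 0.647) / (1 + (-0.697)·0.647) = -0.0500/0.5495 = -0.0910.
Compose with the fragment (u' = 0.913 in the missile frame): u_2 = (0.913 + (-0.091)) / (1 + 0.913·(-0.091)) = 0.8223/0.9169 = 0.8969.
So u = 0.8969 × 3.00 × 10^8 m/s.

+2.69 × 10^8 m/s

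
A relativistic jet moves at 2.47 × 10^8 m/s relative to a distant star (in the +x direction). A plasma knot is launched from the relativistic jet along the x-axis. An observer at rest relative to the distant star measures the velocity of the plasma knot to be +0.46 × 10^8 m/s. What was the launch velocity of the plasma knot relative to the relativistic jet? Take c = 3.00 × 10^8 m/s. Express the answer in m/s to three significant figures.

-2.30 × 10^8 m/s

v = 0.823c, u = 0.153c.
Invert the composition law: u' = (u − v)/(1 − uv/c²).
u' = (0.153 − 0.823) / (1 − (0.153)(0.823)) = -0.6700/0.8738 = -0.7668.
u' = -0.7668 × 3.00 × 10^8 m/s.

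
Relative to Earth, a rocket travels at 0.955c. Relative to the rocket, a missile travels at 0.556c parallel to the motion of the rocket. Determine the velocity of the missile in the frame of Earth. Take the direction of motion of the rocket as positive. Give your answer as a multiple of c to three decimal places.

0.987c

With v = 0.955 and u' = 0.556 (in units of c),
u = (u' + v)/(1 + u'v/c²):
u = (0.556 + 0.955) / (1 + 0.556·0.955) = 1.5110/1.5310 = 0.9869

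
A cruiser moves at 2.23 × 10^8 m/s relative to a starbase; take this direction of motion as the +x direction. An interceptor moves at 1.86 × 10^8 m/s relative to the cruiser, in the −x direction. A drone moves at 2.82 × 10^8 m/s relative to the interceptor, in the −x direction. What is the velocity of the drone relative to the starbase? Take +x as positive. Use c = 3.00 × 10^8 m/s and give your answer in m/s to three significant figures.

Apply u = (u' + v)/(1 + u'v/c²) successively, working outward toward the starbase.
(Dividing each given speed by c = 3.00 × 10^8 m/s to work in units of c.)
Start: velocity of the cruiser relative to the starbase = 0.7433c.
Compose with the interceptor (u' = -0.620 in the cruiser frame): u_1 = (-0.620 + 0.743) / (1 + (-0.620)·0.743) = 0.1233/0.5391 = 0.2288.
Compose with the drone (u' = -0.940 in the interceptor frame): u_2 = (-0.940 + 0.229) / (1 + (-0.940)·0.229) = -0.7112/0.7850 = -0.9061.
So u = -0.9061 × 3.00 × 10^8 m/s.

-2.72 × 10^8 m/s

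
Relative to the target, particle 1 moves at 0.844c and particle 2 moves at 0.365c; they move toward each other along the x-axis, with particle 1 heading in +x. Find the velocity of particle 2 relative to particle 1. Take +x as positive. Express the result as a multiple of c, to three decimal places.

-0.924c

β_A = 0.844, β_B = -0.365.
Transform to A's frame with the inverse velocity-addition law: u' = (u − v)/(1 − uv/c²), taking u = β_B and v = β_A.
u' = (-0.365 − 0.844) / (1 − (0.844)(-0.365)) = -1.2090/1.3081 = -0.9243.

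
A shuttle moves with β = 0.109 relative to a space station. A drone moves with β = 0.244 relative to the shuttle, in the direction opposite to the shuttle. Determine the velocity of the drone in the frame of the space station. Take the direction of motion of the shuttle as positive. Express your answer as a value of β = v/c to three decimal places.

With v = 0.109 and u' = -0.244 (in units of c),
u = (u' + v)/(1 + u'v/c²):
u = (-0.244 + 0.109) / (1 + (-0.244)·0.109) = -0.1350/0.9734 = -0.1387

β = -0.139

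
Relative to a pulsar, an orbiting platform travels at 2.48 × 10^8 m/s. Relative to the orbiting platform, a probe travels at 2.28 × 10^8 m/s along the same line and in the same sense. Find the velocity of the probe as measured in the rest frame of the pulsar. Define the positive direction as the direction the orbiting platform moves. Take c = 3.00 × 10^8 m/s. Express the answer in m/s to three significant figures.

2.92 × 10^8 m/s

In units of c (dividing by 3.00 × 10^8 m/s): v = 0.827, u' = 0.760.
u = (u' + v)/(1 + u'v/c²):
u = (0.760 + 0.827) / (1 + 0.760·0.827) = 1.5867/1.6283 = 0.9745
Converting back: u = 0.9745 × 3.00 × 10^8 m/s.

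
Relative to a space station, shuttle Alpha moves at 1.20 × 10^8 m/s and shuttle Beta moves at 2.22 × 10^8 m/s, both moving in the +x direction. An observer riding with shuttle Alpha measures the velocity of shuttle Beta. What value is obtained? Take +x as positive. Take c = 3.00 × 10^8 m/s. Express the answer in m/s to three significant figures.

β_A = 0.400, β_B = 0.740 (dividing each by c = 3.00 × 10^8 m/s).
Transform to A's frame with the inverse velocity-addition law: u' = (u − v)/(1 − uv/c²), taking u = β_B and v = β_A.
u' = (0.740 − 0.400) / (1 − (0.400)(0.740)) = 0.3400/0.7040 = 0.4830.
u' = 0.4830 × 3.00 × 10^8 m/s.

+1.45 × 10^8 m/s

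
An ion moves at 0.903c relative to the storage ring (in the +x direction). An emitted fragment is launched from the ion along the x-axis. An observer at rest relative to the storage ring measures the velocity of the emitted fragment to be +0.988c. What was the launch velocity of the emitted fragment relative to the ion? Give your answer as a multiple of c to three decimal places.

Invert the composition law: u' = (u − v)/(1 − uv/c²).
u' = (0.988 − 0.903) / (1 − (0.988)(0.903)) = 0.0850/0.1078 = 0.7882.

+0.788c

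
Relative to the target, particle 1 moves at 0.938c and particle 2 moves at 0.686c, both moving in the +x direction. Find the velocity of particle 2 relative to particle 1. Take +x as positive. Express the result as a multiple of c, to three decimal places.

β_A = 0.938, β_B = 0.686.
Transform to A's frame with the inverse velocity-addition law: u' = (u − v)/(1 − uv/c²), taking u = β_B and v = β_A.
u' = (0.686 − 0.938) / (1 − (0.938)(0.686)) = -0.2520/0.3565 = -0.7068.

-0.707c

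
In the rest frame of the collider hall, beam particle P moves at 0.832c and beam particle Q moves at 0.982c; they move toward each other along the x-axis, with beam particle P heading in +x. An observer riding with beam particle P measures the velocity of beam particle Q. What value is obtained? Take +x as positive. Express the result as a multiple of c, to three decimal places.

β_A = 0.832, β_B = -0.982.
Transform to A's frame with the inverse velocity-addition law: u' = (u − v)/(1 − uv/c²), taking u = β_B and v = β_A.
u' = (-0.982 − 0.832) / (1 − (0.832)(-0.982)) = -1.8140/1.8170 = -0.9983.

-0.998c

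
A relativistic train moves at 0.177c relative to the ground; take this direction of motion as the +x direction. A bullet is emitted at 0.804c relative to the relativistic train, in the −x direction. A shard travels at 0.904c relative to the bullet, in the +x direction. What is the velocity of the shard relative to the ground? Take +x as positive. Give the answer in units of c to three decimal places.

+0.510c

Apply u = (u' + v)/(1 + u'v/c²) successively, working outward toward the ground.
Start: velocity of the relativistic train relative to the ground = 0.1770c.
Compose with the bullet (u' = -0.804 in the relativistic train frame): u_1 = (-0.804 + 0.177) / (1 + (-0.804)·0.177) = -0.6270/0.8577 = -0.7310.
Compose with the shard (u' = 0.904 in the bullet frame): u_2 = (0.904 + (-0.731)) / (1 + 0.904·(-0.731)) = 0.1730/0.3391 = 0.5100.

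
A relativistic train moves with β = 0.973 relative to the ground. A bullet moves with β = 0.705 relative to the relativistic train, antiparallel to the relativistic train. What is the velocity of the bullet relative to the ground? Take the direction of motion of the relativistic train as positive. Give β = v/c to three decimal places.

β = +0.853

With v = 0.973 and u' = -0.705 (in units of c),
u = (u' + v)/(1 + u'v/c²):
u = (-0.705 + 0.973) / (1 + (-0.705)·0.973) = 0.2680/0.3140 = 0.8534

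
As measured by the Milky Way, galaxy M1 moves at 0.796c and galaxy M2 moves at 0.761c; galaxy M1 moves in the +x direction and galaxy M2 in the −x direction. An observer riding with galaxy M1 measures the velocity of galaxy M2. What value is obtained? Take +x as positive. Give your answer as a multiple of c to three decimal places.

β_A = 0.796, β_B = -0.761.
Transform to A's frame with the inverse velocity-addition law: u' = (u − v)/(1 − uv/c²), taking u = β_B and v = β_A.
u' = (-0.761 − 0.796) / (1 − (0.796)(-0.761)) = -1.5570/1.6058 = -0.9696.

-0.970c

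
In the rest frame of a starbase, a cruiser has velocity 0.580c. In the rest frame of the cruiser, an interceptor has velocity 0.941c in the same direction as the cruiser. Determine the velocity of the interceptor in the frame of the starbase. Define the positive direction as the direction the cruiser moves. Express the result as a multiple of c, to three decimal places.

With v = 0.580 and u' = 0.941 (in units of c),
u = (u' + v)/(1 + u'v/c²):
u = (0.941 + 0.580) / (1 + 0.941·0.580) = 1.5210/1.5458 = 0.9840

0.984c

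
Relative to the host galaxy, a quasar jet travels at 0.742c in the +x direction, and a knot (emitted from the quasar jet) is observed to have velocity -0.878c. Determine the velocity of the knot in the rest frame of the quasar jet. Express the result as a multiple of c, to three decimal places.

-0.981c

Invert the composition law: u' = (u − v)/(1 − uv/c²).
u' = (-0.878 − 0.742) / (1 − (-0.878)(0.742)) = -1.6200/1.6515 = -0.9809.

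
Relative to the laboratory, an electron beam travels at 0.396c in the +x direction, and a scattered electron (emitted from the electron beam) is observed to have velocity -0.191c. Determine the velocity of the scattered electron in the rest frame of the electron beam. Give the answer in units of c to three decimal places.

Invert the composition law: u' = (u − v)/(1 − uv/c²).
u' = (-0.191 − 0.396) / (1 − (-0.191)(0.396)) = -0.5870/1.0756 = -0.5457.

-0.546c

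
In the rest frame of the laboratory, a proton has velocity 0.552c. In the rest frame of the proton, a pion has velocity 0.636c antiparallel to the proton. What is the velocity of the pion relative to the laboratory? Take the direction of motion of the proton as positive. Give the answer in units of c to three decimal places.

-0.129c

With v = 0.552 and u' = -0.636 (in units of c),
u = (u' + v)/(1 + u'v/c²):
u = (-0.636 + 0.552) / (1 + (-0.636)·0.552) = -0.0840/0.6489 = -0.1294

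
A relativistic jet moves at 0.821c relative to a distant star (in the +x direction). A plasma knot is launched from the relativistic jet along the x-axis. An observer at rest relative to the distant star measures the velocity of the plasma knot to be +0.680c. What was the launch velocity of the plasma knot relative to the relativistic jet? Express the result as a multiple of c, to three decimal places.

-0.319c

Invert the composition law: u' = (u − v)/(1 − uv/c²).
u' = (0.680 − 0.821) / (1 − (0.680)(0.821)) = -0.1410/0.4417 = -0.3192.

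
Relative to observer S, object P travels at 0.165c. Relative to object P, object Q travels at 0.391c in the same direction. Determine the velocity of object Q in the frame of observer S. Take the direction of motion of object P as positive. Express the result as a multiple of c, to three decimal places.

With v = 0.165 and u' = 0.391 (in units of c),
u = (u' + v)/(1 + u'v/c²):
u = (0.391 + 0.165) / (1 + 0.391·0.165) = 0.5560/1.0645 = 0.5223
(Galilean addition would give +0.556c.)

0.522c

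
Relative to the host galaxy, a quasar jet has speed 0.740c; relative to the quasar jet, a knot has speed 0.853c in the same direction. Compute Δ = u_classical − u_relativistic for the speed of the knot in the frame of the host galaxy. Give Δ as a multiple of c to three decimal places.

Galilean: u_cl = 0.853 + 0.740 = 1.5930.
Relativistic: u_rel = (0.853 + 0.740) / (1 + 0.853·0.740) = 1.5930/1.6312 = 0.9766.
Δ = 1.5930 − 0.9766 = 0.6164.
(The classical prediction exceeds c; the relativistic result does not.)

Δ = 0.616c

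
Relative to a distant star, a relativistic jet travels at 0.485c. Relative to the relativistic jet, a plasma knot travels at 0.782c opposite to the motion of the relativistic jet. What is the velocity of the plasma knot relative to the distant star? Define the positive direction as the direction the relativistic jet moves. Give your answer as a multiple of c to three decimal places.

With v = 0.485 and u' = -0.782 (in units of c),
u = (u' + v)/(1 + u'v/c²):
u = (-0.782 + 0.485) / (1 + (-0.782)·0.485) = -0.2970/0.6207 = -0.4785
(Galilean addition would give -0.297c.)

-0.478c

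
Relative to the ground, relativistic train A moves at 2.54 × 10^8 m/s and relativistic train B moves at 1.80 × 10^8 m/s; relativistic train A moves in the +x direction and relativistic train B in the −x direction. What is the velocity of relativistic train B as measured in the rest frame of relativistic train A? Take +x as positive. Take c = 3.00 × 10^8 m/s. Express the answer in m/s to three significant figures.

β_A = 0.847, β_B = -0.600 (dividing each by c = 3.00 × 10^8 m/s).
Transform to A's frame with the inverse velocity-addition law: u' = (u − v)/(1 − uv/c²), taking u = β_B and v = β_A.
u' = (-0.600 − 0.847) / (1 − (0.847)(-0.600)) = -1.4467/1.5080 = -0.9593.
u' = -0.9593 × 3.00 × 10^8 m/s.

-2.88 × 10^8 m/s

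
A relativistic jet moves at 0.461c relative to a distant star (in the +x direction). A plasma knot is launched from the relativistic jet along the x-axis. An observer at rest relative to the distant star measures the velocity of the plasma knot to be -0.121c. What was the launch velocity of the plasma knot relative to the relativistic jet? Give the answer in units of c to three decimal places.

Invert the composition law: u' = (u − v)/(1 − uv/c²).
u' = (-0.121 − 0.461) / (1 − (-0.121)(0.461)) = -0.5820/1.0558 = -0.5513.

-0.551c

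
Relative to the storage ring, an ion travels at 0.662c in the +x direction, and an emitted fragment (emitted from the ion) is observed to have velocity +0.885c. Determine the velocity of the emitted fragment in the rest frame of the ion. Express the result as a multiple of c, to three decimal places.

+0.538c

Invert the composition law: u' = (u − v)/(1 − uv/c²).
u' = (0.885 − 0.662) / (1 − (0.885)(0.662)) = 0.2230/0.4141 = 0.5385.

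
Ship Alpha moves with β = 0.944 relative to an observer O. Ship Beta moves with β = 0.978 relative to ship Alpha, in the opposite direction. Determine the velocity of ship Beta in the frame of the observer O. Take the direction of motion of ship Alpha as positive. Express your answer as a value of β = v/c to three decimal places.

With v = 0.944 and u' = -0.978 (in units of c),
u = (u' + v)/(1 + u'v/c²):
u = (-0.978 + 0.944) / (1 + (-0.978)·0.944) = -0.0340/0.0768 = -0.4429

β = -0.443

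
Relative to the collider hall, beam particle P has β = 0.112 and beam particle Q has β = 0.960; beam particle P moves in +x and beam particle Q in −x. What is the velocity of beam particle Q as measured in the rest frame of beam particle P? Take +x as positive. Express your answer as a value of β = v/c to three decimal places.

β_A = 0.112, β_B = -0.960.
Transform to A's frame with the inverse velocity-addition law: u' = (u − v)/(1 − uv/c²), taking u = β_B and v = β_A.
u' = (-0.960 − 0.112) / (1 − (0.112)(-0.960)) = -1.0720/1.1075 = -0.9679.

β = -0.968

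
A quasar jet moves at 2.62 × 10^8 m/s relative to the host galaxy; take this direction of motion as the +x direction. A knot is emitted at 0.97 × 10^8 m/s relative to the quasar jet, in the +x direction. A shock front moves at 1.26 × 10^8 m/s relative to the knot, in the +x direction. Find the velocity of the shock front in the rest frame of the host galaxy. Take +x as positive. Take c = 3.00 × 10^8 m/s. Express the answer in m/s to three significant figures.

2.92 × 10^8 m/s

Apply u = (u' + v)/(1 + u'v/c²) successively, working outward toward the host galaxy.
(Dividing each given speed by c = 3.00 × 10^8 m/s to work in units of c.)
Start: velocity of the quasar jet relative to the host galaxy = 0.8733c.
Compose with the knot (u' = 0.323 in the quasar jet frame): u_1 = (0.323 + 0.873) / (1 + 0.323·0.873) = 1.1967/1.2824 = 0.9332.
Compose with the shock front (u' = 0.420 in the knot frame): u_2 = (0.420 + 0.933) / (1 + 0.420·0.933) = 1.3532/1.3919 = 0.9721.
So u = 0.9721 × 3.00 × 10^8 m/s.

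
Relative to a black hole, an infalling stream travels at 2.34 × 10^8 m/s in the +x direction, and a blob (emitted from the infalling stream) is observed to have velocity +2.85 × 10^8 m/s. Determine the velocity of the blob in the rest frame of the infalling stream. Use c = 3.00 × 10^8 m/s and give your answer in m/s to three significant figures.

+1.97 × 10^8 m/s

v = 0.780c, u = 0.950c.
Invert the composition law: u' = (u − v)/(1 − uv/c²).
u' = (0.950 − 0.780) / (1 − (0.950)(0.780)) = 0.1700/0.2590 = 0.6564.
u' = 0.6564 × 3.00 × 10^8 m/s.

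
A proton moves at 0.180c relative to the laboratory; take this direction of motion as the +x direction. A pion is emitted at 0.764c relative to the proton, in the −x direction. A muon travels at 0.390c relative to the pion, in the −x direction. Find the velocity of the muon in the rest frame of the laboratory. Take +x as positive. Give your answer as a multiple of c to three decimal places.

Apply u = (u' + v)/(1 + u'v/c²) successively, working outward toward the laboratory.
Start: velocity of the proton relative to the laboratory = 0.1800c.
Compose with the pion (u' = -0.764 in the proton frame): u_1 = (-0.764 + 0.180) / (1 + (-0.764)·0.180) = -0.5840/0.8625 = -0.6771.
Compose with the muon (u' = -0.390 in the pion frame): u_2 = (-0.390 + (-0.677)) / (1 + (-0.390)·(-0.677)) = -1.0671/1.2641 = -0.8442.

-0.844c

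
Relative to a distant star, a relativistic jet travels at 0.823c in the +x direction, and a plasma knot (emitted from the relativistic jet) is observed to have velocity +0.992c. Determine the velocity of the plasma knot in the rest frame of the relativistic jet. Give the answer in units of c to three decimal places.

Invert the composition law: u' = (u − v)/(1 − uv/c²).
u' = (0.992 − 0.823) / (1 − (0.992)(0.823)) = 0.1690/0.1836 = 0.9206.

+0.921c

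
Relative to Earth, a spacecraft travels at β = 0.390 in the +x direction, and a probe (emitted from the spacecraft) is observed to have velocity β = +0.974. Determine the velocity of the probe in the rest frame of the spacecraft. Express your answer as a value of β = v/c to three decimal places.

Invert the composition law: u' = (u − v)/(1 − uv/c²).
u' = (0.974 − 0.390) / (1 − (0.974)(0.390)) = 0.5840/0.6201 = 0.9417.

β = +0.942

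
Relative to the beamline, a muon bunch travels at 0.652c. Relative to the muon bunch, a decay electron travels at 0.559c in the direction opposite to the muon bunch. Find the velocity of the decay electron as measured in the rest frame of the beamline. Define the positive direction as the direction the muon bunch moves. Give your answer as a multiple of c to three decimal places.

+0.146c

With v = 0.652 and u' = -0.559 (in units of c),
u = (u' + v)/(1 + u'v/c²):
u = (-0.559 + 0.652) / (1 + (-0.559)·0.652) = 0.0930/0.6355 = 0.1463
(Galilean addition would give +0.093c.)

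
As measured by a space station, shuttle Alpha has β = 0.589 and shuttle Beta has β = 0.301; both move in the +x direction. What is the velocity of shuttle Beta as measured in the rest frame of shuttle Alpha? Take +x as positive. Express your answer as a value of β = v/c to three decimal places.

β = -0.350

β_A = 0.589, β_B = 0.301.
Transform to A's frame with the inverse velocity-addition law: u' = (u − v)/(1 − uv/c²), taking u = β_B and v = β_A.
u' = (0.301 − 0.589) / (1 − (0.589)(0.301)) = -0.2880/0.8227 = -0.3501.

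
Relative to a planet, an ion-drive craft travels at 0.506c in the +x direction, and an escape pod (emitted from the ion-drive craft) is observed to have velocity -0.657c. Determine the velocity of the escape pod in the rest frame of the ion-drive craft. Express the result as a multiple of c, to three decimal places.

-0.873c

Invert the composition law: u' = (u − v)/(1 − uv/c²).
u' = (-0.657 − 0.506) / (1 − (-0.657)(0.506)) = -1.1630/1.3324 = -0.8728.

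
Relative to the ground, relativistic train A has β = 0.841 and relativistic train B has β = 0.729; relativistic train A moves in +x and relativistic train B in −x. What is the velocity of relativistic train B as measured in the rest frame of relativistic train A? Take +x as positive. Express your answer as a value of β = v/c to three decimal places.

β_A = 0.841, β_B = -0.729.
Transform to A's frame with the inverse velocity-addition law: u' = (u − v)/(1 − uv/c²), taking u = β_B and v = β_A.
u' = (-0.729 − 0.841) / (1 − (0.841)(-0.729)) = -1.5700/1.6131 = -0.9733.

β = -0.973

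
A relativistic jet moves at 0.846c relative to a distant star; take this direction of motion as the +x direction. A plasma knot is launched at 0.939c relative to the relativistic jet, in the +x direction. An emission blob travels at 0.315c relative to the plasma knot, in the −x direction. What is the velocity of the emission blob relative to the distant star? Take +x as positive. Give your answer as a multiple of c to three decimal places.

Apply u = (u' + v)/(1 + u'v/c²) successively, working outward toward the distant star.
Start: velocity of the relativistic jet relative to the distant star = 0.8460c.
Compose with the plasma knot (u' = 0.939 in the relativistic jet frame): u_1 = (0.939 + 0.846) / (1 + 0.939·0.846) = 1.7850/1.7944 = 0.9948.
Compose with the emission blob (u' = -0.315 in the plasma knot frame): u_2 = (-0.315 + 0.995) / (1 + (-0.315)·0.995) = 0.6798/0.6866 = 0.9900.

+0.990c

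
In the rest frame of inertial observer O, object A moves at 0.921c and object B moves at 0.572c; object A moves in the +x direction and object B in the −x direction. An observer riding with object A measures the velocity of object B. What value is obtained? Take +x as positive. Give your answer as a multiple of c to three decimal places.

β_A = 0.921, β_B = -0.572.
Transform to A's frame with the inverse velocity-addition law: u' = (u − v)/(1 − uv/c²), taking u = β_B and v = β_A.
u' = (-0.572 − 0.921) / (1 − (0.921)(-0.572)) = -1.4930/1.5268 = -0.9779.

-0.978c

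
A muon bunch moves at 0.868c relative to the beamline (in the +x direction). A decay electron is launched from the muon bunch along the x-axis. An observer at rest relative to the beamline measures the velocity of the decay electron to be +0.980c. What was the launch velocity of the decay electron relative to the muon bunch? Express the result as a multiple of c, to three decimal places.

+0.750c

Invert the composition law: u' = (u − v)/(1 − uv/c²).
u' = (0.980 − 0.868) / (1 − (0.980)(0.868)) = 0.1120/0.1494 = 0.7499.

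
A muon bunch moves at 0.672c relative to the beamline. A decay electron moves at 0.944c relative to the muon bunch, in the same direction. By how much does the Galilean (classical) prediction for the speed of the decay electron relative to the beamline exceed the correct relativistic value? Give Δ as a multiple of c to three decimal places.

Δ = 0.627c

Galilean: u_cl = 0.944 + 0.672 = 1.6160.
Relativistic: u_rel = (0.944 + 0.672) / (1 + 0.944·0.672) = 1.6160/1.6344 = 0.9888.
Δ = 1.6160 − 0.9888 = 0.6272.
(The classical prediction exceeds c; the relativistic result does not.)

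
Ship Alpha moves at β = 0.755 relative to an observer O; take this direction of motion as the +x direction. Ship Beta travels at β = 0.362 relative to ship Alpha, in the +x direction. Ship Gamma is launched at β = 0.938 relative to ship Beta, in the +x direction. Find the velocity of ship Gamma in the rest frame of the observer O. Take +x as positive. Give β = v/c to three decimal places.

Apply u = (u' + v)/(1 + u'v/c²) successively, working outward toward the observer O.
Start: velocity of ship Alpha relative to the observer O = 0.7550c.
Compose with ship Beta (u' = 0.362 in ship Alpha frame): u_1 = (0.362 + 0.755) / (1 + 0.362·0.755) = 1.1170/1.2733 = 0.8772.
Compose with ship Gamma (u' = 0.938 in ship Beta frame): u_2 = (0.938 + 0.877) / (1 + 0.938·0.877) = 1.8152/1.8229 = 0.9958.

β = 0.996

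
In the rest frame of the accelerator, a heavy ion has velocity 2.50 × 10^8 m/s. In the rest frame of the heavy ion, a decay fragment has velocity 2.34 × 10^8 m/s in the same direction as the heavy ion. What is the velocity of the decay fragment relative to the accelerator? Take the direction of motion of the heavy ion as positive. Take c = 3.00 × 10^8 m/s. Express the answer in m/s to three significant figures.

In units of c (dividing by 3.00 × 10^8 m/s): v = 0.833, u' = 0.780.
u = (u' + v)/(1 + u'v/c²):
u = (0.780 + 0.833) / (1 + 0.780·0.833) = 1.6133/1.6500 = 0.9778
(Galilean addition would give +1.613c, exceeding c.)
Converting back: u = 0.9778 × 3.00 × 10^8 m/s.

2.93 × 10^8 m/s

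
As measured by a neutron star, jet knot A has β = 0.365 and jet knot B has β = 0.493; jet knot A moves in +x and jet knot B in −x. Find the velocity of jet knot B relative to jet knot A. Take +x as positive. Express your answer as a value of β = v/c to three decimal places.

β_A = 0.365, β_B = -0.493.
Transform to A's frame with the inverse velocity-addition law: u' = (u − v)/(1 − uv/c²), taking u = β_B and v = β_A.
u' = (-0.493 − 0.365) / (1 − (0.365)(-0.493)) = -0.8580/1.1799 = -0.7272.

β = -0.727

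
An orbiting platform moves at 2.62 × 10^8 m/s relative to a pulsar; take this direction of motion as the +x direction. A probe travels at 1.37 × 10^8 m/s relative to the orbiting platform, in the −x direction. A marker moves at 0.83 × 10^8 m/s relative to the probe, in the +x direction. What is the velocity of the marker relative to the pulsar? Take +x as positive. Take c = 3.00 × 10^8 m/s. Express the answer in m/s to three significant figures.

+2.44 × 10^8 m/s

Apply u = (u' + v)/(1 + u'v/c²) successively, working outward toward the pulsar.
(Dividing each given speed by c = 3.00 × 10^8 m/s to work in units of c.)
Start: velocity of the orbiting platform relative to the pulsar = 0.8733c.
Compose with the probe (u' = -0.457 in the orbiting platform frame): u_1 = (-0.457 + 0.873) / (1 + (-0.457)·0.873) = 0.4167/0.6012 = 0.6931.
Compose with the marker (u' = 0.277 in the probe frame): u_2 = (0.277 + 0.693) / (1 + 0.277·0.693) = 0.9698/1.1918 = 0.8137.
So u = 0.8137 × 3.00 × 10^8 m/s.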